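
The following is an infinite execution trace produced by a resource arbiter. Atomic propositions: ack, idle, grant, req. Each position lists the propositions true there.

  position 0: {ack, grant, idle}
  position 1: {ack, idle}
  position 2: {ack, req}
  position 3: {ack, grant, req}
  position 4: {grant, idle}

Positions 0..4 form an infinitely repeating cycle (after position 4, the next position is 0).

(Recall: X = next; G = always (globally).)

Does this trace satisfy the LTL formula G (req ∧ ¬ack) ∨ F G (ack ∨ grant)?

req ∧ ¬ack must hold at every position from 0 onward. It fails at position 0, so G (req ∧ ¬ack) is false.
G (ack ∨ grant) holds at position 0, which is reachable from 0, so F G (ack ∨ grant) holds.
At position 0: G (req ∧ ¬ack) is false; F G (ack ∨ grant) is true; so G (req ∧ ¬ack) ∨ F G (ack ∨ grant) is true.

Satisfied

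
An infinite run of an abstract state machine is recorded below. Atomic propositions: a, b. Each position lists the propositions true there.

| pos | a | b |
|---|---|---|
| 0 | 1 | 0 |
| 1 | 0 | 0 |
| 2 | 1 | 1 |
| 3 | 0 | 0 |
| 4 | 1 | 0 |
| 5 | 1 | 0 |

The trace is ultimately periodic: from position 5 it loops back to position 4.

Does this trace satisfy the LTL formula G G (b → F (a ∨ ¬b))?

G (b → F (a ∨ ¬b)) holds at every position 0..5, and those are all positions ever visited, so G G (b → F (a ∨ ¬b)) holds.

Yes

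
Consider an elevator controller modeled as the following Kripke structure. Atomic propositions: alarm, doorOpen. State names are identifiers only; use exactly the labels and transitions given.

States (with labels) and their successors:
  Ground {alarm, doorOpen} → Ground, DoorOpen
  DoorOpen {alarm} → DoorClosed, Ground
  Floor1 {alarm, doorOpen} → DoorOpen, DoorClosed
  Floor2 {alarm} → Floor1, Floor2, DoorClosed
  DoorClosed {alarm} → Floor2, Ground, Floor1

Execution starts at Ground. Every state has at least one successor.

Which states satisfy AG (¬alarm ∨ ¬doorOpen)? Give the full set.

none

States satisfying ¬alarm ∨ ¬doorOpen: {DoorOpen, Floor2, DoorClosed}.
States satisfying AG (¬alarm ∨ ¬doorOpen): ∅.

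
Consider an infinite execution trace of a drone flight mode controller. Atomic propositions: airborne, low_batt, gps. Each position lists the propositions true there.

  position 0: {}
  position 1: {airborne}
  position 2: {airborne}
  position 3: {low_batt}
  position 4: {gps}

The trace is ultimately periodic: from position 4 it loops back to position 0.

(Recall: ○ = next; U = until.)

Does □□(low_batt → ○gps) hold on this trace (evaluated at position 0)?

Yes

□(low_batt → ○gps) holds at every position 0..4, and those are all positions ever visited, so □□(low_batt → ○gps) holds.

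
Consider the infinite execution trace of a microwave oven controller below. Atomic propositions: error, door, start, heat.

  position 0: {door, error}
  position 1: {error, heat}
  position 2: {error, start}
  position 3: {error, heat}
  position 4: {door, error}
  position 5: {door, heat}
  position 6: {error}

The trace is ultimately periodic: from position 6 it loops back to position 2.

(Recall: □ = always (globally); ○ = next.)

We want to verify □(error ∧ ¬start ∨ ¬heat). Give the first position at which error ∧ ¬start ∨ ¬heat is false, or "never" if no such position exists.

Check error ∧ ¬start ∨ ¬heat at each position in order: 0 ✓, 1 ✓, 2 ✓, 3 ✓, 4 ✓.
At position 5 the labels are {door, heat}, so error ∧ ¬start ∨ ¬heat is false there. This is the first violation.

5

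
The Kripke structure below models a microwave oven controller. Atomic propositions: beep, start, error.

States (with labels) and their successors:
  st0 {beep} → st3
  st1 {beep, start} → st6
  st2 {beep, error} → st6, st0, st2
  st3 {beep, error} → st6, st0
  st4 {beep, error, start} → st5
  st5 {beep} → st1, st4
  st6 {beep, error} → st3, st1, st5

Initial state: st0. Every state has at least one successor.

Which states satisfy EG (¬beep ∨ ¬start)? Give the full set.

States satisfying ¬beep ∨ ¬start: {st0, st2, st3, st5, st6}.
States satisfying EG (¬beep ∨ ¬start): {st0, st2, st3, st6}.

{st0, st2, st3, st6}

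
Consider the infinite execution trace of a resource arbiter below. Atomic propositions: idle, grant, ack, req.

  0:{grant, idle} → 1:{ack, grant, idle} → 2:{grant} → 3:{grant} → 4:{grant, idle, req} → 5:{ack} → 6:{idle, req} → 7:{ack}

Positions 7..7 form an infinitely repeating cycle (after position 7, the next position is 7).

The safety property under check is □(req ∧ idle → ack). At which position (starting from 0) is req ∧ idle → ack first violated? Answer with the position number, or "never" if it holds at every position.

4

Check req ∧ idle → ack at each position in order: 0 ✓, 1 ✓, 2 ✓, 3 ✓.
At position 4 the labels are {grant, idle, req}, so req ∧ idle → ack is false there. This is the first violation.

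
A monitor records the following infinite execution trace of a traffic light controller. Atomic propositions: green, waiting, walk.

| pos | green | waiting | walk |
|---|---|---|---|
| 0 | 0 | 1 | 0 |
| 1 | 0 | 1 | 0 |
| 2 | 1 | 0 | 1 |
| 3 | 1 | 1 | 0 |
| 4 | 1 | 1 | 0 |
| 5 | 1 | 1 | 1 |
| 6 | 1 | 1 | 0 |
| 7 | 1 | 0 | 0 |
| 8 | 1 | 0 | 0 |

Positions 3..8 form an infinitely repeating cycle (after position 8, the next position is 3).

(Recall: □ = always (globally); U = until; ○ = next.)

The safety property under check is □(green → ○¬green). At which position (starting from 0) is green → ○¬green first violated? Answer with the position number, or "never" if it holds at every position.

Check green → ○¬green at each position in order: 0 ✓, 1 ✓.
At position 2 the labels are {green, walk} and the next position 3 has {green, waiting}, so green → ○¬green is false there. This is the first violation.

2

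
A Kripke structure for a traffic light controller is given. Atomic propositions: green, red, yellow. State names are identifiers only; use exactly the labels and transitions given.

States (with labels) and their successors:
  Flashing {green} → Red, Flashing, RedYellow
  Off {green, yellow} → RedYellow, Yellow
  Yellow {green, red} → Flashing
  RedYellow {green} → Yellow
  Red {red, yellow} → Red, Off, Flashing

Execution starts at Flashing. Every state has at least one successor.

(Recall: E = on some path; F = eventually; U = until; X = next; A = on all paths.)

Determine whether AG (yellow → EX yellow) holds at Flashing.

States satisfying yellow → EX yellow: {Flashing, Yellow, RedYellow, Red}.
States satisfying AG (yellow → EX yellow): ∅.
Off is reachable from Flashing and violates yellow → EX yellow, so AG fails at Flashing.
Flashing ∉ Sat(AG (yellow → EX yellow)).

Violated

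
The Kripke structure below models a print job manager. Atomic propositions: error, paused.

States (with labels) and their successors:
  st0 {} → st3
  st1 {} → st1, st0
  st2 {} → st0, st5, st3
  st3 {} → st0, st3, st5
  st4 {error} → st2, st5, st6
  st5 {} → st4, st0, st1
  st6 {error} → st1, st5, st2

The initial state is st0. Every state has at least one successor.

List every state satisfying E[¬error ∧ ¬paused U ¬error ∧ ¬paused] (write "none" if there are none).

{st0, st1, st2, st3, st5}

States satisfying ¬error ∧ ¬paused: {st0, st1, st2, st3, st5}.
States satisfying E[¬error ∧ ¬paused U ¬error ∧ ¬paused]: {st0, st1, st2, st3, st5}.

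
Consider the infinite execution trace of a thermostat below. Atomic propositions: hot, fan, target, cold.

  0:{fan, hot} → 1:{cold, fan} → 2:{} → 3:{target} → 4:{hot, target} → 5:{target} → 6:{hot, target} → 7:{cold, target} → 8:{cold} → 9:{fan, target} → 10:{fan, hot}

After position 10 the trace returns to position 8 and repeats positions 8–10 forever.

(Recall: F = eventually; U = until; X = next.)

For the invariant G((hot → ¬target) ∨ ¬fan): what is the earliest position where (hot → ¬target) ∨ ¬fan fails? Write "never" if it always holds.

(hot → ¬target) ∨ ¬fan holds at every position 0..10, and those are all the positions the trace ever visits, so the invariant G((hot → ¬target) ∨ ¬fan) is never violated.

never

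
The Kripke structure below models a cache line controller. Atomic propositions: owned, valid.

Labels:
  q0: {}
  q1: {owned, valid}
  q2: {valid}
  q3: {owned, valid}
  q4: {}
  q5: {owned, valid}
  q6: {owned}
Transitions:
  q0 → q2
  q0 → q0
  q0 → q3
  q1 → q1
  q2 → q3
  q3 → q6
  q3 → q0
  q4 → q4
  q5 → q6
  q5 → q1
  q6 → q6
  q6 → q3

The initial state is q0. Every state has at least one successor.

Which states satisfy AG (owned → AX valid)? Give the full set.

States satisfying owned → AX valid: {q0, q1, q2, q4}.
States satisfying AG (owned → AX valid): {q1, q4}.

{q1, q4}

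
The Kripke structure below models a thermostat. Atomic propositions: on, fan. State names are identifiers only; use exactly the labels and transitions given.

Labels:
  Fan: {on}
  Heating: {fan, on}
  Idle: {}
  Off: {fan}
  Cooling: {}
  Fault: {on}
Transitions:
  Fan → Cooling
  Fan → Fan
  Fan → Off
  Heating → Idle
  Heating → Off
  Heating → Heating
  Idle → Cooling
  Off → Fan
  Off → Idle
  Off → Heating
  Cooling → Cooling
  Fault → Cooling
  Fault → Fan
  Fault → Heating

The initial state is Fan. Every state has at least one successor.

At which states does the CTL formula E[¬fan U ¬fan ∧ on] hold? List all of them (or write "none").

{Fan, Fault}

States satisfying ¬fan: {Fan, Idle, Cooling, Fault}.
States satisfying ¬fan ∧ on: {Fan, Fault}.
States satisfying E[¬fan U ¬fan ∧ on]: {Fan, Fault}.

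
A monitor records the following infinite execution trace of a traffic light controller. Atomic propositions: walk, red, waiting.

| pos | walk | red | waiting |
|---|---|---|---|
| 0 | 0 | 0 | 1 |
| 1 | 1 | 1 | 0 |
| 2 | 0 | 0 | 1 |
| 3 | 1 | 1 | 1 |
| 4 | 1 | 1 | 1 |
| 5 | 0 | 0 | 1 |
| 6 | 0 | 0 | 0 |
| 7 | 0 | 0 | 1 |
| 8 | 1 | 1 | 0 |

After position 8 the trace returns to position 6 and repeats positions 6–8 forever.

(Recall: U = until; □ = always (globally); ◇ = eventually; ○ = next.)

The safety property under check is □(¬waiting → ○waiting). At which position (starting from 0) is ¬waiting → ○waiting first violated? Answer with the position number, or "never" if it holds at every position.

8

Check ¬waiting → ○waiting at each position in order: 0 ✓, 1 ✓, 2 ✓, 3 ✓, 4 ✓, 5 ✓, 6 ✓, 7 ✓.
At position 8 the labels are {red, walk} and the next position 6 has {}, so ¬waiting → ○waiting is false there. This is the first violation.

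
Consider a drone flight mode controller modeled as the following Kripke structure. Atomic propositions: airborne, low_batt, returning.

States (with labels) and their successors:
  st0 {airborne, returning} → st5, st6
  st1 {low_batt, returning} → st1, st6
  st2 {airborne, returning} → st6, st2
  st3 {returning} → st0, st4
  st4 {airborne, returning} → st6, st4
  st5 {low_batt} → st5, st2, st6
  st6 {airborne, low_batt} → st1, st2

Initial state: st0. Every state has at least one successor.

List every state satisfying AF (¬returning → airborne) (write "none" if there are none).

{st0, st1, st2, st3, st4, st6}

States satisfying ¬returning → airborne: {st0, st1, st2, st3, st4, st6}.
States satisfying AF (¬returning → airborne): {st0, st1, st2, st3, st4, st6}.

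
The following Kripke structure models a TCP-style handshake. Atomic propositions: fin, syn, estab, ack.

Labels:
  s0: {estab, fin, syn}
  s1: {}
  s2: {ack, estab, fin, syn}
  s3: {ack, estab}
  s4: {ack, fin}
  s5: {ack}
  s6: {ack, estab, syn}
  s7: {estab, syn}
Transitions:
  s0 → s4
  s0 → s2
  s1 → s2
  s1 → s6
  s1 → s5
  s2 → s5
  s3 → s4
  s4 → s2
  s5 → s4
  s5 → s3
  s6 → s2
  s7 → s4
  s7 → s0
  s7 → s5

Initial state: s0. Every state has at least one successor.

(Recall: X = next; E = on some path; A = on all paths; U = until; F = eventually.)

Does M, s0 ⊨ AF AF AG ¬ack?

States satisfying AF AG ¬ack: ∅.
States satisfying AF AF AG ¬ack: ∅.
There is a path from s0 along which AF AG ¬ack never holds.
s0 ∉ Sat(AF AF AG ¬ack).

No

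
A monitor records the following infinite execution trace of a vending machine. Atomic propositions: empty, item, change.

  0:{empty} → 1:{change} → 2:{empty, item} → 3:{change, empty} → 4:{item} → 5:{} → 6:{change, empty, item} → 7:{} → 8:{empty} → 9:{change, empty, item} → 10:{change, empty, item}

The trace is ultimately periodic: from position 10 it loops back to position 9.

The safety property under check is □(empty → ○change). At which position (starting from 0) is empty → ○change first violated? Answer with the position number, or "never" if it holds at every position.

3

Check empty → ○change at each position in order: 0 ✓, 1 ✓, 2 ✓.
At position 3 the labels are {change, empty} and the next position 4 has {item}, so empty → ○change is false there. This is the first violation.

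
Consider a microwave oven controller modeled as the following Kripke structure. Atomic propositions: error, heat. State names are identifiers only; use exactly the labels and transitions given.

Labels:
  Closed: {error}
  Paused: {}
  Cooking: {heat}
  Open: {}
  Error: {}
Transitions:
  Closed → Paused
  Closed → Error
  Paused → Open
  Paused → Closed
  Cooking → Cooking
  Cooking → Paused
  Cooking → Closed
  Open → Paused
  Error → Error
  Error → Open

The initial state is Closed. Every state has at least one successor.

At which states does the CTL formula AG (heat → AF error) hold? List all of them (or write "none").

{Closed, Paused, Open, Error}

States satisfying heat → AF error: {Closed, Paused, Open, Error}.
States satisfying AG (heat → AF error): {Closed, Paused, Open, Error}.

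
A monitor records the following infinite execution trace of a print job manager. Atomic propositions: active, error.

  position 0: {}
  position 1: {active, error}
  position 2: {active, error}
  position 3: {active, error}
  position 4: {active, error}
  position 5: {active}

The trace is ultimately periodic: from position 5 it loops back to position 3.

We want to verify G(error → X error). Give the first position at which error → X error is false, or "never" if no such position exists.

4

Check error → X error at each position in order: 0 ✓, 1 ✓, 2 ✓, 3 ✓.
At position 4 the labels are {active, error} and the next position 5 has {active}, so error → X error is false there. This is the first violation.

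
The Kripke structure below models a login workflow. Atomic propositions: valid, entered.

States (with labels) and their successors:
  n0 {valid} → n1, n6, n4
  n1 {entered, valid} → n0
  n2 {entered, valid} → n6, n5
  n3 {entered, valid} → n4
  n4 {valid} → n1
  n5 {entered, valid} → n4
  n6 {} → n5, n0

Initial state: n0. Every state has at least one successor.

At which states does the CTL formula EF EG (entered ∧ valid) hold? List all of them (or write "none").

none

States satisfying EG (entered ∧ valid): ∅.
States satisfying EF EG (entered ∧ valid): ∅.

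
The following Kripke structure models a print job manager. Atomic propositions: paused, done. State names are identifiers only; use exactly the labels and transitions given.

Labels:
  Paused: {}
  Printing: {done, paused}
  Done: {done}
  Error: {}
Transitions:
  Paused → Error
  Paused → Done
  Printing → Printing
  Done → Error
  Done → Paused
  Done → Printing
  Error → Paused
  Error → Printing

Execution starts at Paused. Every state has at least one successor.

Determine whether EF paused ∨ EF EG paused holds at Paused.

Holds

States satisfying paused: {Printing}.
States satisfying EF paused: {Paused, Printing, Done, Error}.
States satisfying EG paused: {Printing}.
States satisfying EF EG paused: {Paused, Printing, Done, Error}.
States satisfying EF paused ∨ EF EG paused: {Paused, Printing, Done, Error}.
Paused ∈ Sat(EF paused ∨ EF EG paused).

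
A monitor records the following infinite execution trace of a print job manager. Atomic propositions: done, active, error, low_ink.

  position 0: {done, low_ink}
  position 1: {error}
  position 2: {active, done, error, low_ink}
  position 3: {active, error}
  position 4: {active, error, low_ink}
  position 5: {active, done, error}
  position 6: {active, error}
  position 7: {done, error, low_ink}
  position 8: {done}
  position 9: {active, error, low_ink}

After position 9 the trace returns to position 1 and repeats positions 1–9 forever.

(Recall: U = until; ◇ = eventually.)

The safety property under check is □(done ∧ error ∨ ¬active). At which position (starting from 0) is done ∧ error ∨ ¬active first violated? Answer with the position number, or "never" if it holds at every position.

3

Check done ∧ error ∨ ¬active at each position in order: 0 ✓, 1 ✓, 2 ✓.
At position 3 the labels are {active, error}, so done ∧ error ∨ ¬active is false there. This is the first violation.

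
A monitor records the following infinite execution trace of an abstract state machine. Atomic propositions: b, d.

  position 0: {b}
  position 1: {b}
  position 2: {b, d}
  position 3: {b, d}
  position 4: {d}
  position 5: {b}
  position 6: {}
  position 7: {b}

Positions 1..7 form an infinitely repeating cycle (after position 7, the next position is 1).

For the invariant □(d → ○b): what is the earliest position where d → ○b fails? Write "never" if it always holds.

3

Check d → ○b at each position in order: 0 ✓, 1 ✓, 2 ✓.
At position 3 the labels are {b, d} and the next position 4 has {d}, so d → ○b is false there. This is the first violation.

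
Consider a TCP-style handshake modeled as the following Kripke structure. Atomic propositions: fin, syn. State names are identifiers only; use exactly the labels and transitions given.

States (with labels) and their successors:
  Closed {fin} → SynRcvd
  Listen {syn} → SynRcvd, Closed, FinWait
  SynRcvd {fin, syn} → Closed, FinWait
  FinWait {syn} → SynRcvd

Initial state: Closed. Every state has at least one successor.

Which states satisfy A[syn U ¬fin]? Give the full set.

{Listen, FinWait}

States satisfying syn: {Listen, SynRcvd, FinWait}.
States satisfying ¬fin: {Listen, FinWait}.
States satisfying A[syn U ¬fin]: {Listen, FinWait}.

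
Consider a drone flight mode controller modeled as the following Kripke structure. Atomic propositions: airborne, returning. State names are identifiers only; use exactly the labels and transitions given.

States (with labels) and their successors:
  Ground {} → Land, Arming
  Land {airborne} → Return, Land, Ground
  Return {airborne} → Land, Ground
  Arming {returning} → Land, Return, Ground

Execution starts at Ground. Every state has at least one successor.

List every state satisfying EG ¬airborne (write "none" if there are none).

States satisfying ¬airborne: {Ground, Arming}.
States satisfying EG ¬airborne: {Ground, Arming}.

{Ground, Arming}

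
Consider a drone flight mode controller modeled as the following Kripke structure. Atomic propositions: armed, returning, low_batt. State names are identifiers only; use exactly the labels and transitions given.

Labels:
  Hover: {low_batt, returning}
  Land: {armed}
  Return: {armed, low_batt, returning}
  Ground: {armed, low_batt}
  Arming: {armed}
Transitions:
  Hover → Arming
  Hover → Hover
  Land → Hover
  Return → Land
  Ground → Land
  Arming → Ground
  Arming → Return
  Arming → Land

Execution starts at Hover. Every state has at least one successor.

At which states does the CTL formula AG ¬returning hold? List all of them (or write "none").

States satisfying ¬returning: {Land, Ground, Arming}.
States satisfying AG ¬returning: ∅.

none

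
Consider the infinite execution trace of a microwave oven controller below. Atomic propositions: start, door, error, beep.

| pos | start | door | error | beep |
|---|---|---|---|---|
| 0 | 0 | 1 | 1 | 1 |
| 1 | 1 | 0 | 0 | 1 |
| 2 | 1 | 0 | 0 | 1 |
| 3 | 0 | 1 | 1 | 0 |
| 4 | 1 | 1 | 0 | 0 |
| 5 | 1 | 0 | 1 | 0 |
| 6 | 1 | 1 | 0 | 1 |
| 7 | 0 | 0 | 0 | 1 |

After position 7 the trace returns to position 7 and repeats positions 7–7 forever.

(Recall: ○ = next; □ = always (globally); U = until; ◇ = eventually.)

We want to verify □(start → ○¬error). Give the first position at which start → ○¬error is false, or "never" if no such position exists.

Check start → ○¬error at each position in order: 0 ✓, 1 ✓.
At position 2 the labels are {beep, start} and the next position 3 has {door, error}, so start → ○¬error is false there. This is the first violation.

2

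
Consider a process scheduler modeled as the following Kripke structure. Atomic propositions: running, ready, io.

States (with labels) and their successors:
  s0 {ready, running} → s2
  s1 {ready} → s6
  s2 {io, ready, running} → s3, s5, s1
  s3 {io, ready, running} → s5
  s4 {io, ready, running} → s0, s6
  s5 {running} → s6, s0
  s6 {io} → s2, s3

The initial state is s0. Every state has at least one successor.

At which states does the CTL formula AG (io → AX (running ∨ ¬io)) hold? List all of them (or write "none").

{s0, s1, s2, s3, s5, s6}

States satisfying io → AX (running ∨ ¬io): {s0, s1, s2, s3, s5, s6}.
States satisfying AG (io → AX (running ∨ ¬io)): {s0, s1, s2, s3, s5, s6}.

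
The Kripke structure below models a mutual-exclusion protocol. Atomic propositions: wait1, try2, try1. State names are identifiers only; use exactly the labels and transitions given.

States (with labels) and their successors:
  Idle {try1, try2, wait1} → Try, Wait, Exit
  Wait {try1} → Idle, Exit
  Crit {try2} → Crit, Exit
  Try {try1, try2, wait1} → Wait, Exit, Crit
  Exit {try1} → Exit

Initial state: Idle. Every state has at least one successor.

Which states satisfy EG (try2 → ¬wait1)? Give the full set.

States satisfying try2 → ¬wait1: {Wait, Crit, Exit}.
States satisfying EG (try2 → ¬wait1): {Wait, Crit, Exit}.

{Wait, Crit, Exit}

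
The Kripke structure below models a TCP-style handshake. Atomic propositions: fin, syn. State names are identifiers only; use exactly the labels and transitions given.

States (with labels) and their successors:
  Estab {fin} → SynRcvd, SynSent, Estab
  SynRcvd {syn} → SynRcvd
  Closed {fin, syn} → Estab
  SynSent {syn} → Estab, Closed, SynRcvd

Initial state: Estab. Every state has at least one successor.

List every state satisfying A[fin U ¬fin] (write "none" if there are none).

States satisfying fin: {Estab, Closed}.
States satisfying ¬fin: {SynRcvd, SynSent}.
States satisfying A[fin U ¬fin]: {SynRcvd, SynSent}.

{SynRcvd, SynSent}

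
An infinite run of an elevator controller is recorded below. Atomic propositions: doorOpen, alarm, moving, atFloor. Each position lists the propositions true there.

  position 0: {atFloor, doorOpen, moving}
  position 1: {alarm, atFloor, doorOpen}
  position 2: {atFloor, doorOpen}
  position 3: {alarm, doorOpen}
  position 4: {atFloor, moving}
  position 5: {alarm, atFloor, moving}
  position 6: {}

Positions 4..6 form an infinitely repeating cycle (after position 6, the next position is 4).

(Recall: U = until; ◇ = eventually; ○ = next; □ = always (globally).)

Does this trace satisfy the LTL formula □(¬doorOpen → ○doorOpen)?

¬doorOpen → ○doorOpen must hold at every position from 0 onward. It fails at position 4, so □(¬doorOpen → ○doorOpen) is false.
Positions where ¬doorOpen holds: 4, 5, 6.
Check ○doorOpen at each: 4→fails, 5→fails, 6→fails.

Violated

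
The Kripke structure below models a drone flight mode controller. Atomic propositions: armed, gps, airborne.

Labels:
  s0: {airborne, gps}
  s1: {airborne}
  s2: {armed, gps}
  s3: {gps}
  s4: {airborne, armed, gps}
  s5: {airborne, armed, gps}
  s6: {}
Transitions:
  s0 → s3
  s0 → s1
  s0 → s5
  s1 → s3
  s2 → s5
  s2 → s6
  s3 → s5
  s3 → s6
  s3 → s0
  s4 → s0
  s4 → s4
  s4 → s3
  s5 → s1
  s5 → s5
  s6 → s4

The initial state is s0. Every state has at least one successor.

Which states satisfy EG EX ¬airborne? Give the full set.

{s0, s1, s3, s4}

States satisfying EX ¬airborne: {s0, s1, s2, s3, s4}.
States satisfying EG EX ¬airborne: {s0, s1, s3, s4}.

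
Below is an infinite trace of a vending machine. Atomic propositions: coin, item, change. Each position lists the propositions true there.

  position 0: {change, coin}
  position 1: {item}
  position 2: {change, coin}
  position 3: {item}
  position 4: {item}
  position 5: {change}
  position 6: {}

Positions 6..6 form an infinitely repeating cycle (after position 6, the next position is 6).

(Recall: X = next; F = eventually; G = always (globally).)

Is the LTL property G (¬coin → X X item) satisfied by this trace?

¬coin → X X item must hold at every position from 0 onward. It fails at position 3, so G (¬coin → X X item) is false.
Positions where ¬coin holds: 1, 3, 4, 5, 6.
Check X X item at each: 1→ok, 3→fails, 4→fails, 5→fails, 6→fails.

No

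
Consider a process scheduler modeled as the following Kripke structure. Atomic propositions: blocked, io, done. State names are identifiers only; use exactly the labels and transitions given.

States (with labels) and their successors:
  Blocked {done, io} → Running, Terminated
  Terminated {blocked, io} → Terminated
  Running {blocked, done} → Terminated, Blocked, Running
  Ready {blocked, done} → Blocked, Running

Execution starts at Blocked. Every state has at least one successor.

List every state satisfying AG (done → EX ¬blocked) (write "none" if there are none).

States satisfying done → EX ¬blocked: {Terminated, Running, Ready}.
States satisfying AG (done → EX ¬blocked): {Terminated}.

{Terminated}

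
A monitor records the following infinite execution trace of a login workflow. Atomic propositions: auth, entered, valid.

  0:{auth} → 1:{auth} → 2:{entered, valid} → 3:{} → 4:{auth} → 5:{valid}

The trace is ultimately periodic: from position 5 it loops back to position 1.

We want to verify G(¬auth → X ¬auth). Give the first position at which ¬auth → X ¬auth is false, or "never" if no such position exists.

Check ¬auth → X ¬auth at each position in order: 0 ✓, 1 ✓, 2 ✓.
At position 3 the labels are {} and the next position 4 has {auth}, so ¬auth → X ¬auth is false there. This is the first violation.

3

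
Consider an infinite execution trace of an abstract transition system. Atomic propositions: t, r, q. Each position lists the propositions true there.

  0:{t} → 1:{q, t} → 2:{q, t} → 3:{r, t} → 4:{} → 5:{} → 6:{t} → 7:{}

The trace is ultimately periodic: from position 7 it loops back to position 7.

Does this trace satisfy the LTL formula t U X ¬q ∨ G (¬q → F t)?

Walking from position 0: X ¬q first holds at position 2, and t holds at every earlier position along the way, so t U X ¬q holds.
¬q → F t must hold at every position from 0 onward. It fails at position 7, so G (¬q → F t) is false.
Positions where ¬q holds: 0, 3, 4, 5, 6, 7.
Check F t at each: 0→ok, 3→ok, 4→ok, 5→ok, 6→ok, 7→fails.
At position 0: t U X ¬q is true; G (¬q → F t) is false; so t U X ¬q ∨ G (¬q → F t) is true.

Satisfied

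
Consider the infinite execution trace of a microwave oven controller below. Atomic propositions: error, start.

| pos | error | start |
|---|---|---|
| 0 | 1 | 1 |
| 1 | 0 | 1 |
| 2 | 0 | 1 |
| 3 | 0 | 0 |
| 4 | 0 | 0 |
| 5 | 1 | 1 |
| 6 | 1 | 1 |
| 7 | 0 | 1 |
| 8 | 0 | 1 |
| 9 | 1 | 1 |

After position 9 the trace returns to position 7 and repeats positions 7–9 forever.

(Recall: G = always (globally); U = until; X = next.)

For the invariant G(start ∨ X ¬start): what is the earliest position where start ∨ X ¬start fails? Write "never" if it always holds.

Check start ∨ X ¬start at each position in order: 0 ✓, 1 ✓, 2 ✓, 3 ✓.
At position 4 the labels are {} and the next position 5 has {error, start}, so start ∨ X ¬start is false there. This is the first violation.

4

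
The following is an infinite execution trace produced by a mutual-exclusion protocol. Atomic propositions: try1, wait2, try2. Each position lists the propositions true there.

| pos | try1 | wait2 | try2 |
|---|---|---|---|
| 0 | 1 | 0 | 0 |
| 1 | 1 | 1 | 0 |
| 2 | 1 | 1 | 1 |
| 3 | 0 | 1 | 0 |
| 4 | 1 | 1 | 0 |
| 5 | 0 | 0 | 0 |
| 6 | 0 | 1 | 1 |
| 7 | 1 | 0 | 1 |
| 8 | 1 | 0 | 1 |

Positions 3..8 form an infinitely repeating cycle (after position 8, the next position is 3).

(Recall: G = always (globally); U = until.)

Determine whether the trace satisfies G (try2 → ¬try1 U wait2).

try2 → ¬try1 U wait2 must hold at every position from 0 onward. It fails at position 7, so G (try2 → ¬try1 U wait2) is false.
Positions where try2 holds: 2, 6, 7, 8.
Check ¬try1 U wait2 at each: 2→ok, 6→ok, 7→fails, 8→fails.

Does not hold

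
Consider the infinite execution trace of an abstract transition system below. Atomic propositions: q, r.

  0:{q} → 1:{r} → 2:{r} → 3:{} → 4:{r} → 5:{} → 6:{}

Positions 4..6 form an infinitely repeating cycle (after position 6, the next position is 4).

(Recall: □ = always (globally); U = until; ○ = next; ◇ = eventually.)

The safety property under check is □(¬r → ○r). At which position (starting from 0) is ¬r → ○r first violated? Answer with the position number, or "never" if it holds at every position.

5

Check ¬r → ○r at each position in order: 0 ✓, 1 ✓, 2 ✓, 3 ✓, 4 ✓.
At position 5 the labels are {} and the next position 6 has {}, so ¬r → ○r is false there. This is the first violation.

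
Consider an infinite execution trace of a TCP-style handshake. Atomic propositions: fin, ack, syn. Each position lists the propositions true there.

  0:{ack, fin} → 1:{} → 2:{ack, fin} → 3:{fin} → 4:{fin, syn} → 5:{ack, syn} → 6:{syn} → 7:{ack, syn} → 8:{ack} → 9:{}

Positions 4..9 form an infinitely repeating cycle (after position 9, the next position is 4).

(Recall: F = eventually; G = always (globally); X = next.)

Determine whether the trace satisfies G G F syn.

Satisfied

G F syn holds at every position 0..9, and those are all positions ever visited, so G G F syn holds.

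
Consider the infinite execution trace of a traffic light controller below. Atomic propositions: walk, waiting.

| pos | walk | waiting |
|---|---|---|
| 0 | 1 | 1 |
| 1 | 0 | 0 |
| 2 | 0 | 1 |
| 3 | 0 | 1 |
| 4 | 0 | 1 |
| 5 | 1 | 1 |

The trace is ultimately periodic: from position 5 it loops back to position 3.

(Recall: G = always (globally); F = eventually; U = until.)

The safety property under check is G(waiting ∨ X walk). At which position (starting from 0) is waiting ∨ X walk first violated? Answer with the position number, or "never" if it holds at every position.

Check waiting ∨ X walk at each position in order: 0 ✓.
At position 1 the labels are {} and the next position 2 has {waiting}, so waiting ∨ X walk is false there. This is the first violation.

1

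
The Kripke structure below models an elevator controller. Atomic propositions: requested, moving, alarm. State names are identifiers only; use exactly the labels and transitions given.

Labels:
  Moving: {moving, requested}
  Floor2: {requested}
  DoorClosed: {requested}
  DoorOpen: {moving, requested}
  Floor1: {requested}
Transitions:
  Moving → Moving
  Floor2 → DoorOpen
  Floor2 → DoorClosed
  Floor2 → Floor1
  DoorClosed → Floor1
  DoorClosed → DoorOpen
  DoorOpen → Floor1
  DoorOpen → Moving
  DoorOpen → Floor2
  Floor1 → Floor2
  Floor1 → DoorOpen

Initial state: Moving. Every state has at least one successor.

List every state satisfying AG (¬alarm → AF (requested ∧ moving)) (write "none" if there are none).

States satisfying ¬alarm → AF (requested ∧ moving): {Moving, DoorOpen}.
States satisfying AG (¬alarm → AF (requested ∧ moving)): {Moving}.

{Moving}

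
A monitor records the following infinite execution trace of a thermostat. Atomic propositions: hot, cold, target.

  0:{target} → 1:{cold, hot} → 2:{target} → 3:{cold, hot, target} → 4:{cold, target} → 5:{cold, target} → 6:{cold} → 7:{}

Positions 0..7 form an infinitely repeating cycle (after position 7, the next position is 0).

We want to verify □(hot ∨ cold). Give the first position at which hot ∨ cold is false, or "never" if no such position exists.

At position 0 the labels are {target}, so hot ∨ cold is false there. This is the first violation.

0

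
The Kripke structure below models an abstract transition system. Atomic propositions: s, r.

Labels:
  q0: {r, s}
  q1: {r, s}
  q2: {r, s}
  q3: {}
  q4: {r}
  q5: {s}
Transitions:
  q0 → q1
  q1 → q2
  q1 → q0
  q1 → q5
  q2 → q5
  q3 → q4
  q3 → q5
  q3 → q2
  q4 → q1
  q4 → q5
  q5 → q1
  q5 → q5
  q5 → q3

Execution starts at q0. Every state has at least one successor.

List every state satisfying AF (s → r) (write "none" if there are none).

States satisfying s → r: {q0, q1, q2, q3, q4}.
States satisfying AF (s → r): {q0, q1, q2, q3, q4}.

{q0, q1, q2, q3, q4}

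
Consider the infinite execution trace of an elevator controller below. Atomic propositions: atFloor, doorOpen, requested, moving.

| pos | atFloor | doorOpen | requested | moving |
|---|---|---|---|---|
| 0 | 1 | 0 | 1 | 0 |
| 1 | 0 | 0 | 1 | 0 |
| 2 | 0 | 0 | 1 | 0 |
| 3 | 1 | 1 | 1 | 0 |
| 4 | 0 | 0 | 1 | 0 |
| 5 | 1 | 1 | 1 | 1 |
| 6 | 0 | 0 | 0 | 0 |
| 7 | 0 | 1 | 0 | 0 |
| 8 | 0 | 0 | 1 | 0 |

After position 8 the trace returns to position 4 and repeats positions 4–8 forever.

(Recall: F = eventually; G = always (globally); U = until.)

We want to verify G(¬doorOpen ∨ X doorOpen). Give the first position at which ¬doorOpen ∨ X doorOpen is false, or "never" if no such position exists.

Check ¬doorOpen ∨ X doorOpen at each position in order: 0 ✓, 1 ✓, 2 ✓.
At position 3 the labels are {atFloor, doorOpen, requested} and the next position 4 has {requested}, so ¬doorOpen ∨ X doorOpen is false there. This is the first violation.

3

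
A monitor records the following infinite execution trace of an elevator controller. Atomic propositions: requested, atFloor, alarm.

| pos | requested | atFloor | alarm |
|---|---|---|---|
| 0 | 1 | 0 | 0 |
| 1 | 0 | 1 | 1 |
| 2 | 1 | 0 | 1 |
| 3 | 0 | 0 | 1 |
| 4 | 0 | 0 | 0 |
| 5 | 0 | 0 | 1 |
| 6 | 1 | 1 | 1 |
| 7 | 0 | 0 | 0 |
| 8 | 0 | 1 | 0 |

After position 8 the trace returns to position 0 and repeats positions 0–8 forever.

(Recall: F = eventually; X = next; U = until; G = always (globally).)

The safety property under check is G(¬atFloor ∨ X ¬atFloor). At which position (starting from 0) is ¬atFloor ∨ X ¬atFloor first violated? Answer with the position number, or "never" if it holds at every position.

never

¬atFloor ∨ X ¬atFloor holds at every position 0..8, and those are all the positions the trace ever visits, so the invariant G(¬atFloor ∨ X ¬atFloor) is never violated.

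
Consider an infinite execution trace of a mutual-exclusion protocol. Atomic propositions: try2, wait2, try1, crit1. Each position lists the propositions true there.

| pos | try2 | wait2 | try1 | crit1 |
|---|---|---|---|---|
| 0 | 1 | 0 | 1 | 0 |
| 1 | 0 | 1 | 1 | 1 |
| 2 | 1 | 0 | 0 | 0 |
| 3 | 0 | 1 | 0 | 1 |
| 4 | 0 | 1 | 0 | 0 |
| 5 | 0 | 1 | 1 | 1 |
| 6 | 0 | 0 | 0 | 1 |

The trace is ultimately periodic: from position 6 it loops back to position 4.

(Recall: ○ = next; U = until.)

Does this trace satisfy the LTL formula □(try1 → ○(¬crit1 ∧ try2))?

Does not hold

try1 → ○(¬crit1 ∧ try2) must hold at every position from 0 onward. It fails at position 0, so □(try1 → ○(¬crit1 ∧ try2)) is false.
Positions where try1 holds: 0, 1, 5.
Check ○(¬crit1 ∧ try2) at each: 0→fails, 1→ok, 5→fails.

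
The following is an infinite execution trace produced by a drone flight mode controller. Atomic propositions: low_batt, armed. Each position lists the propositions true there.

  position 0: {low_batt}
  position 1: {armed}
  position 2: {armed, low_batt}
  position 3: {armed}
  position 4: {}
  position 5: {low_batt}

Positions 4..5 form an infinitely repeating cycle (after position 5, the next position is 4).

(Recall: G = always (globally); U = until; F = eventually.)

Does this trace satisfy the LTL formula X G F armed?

The position after 0 is 1; G F armed is false there.

No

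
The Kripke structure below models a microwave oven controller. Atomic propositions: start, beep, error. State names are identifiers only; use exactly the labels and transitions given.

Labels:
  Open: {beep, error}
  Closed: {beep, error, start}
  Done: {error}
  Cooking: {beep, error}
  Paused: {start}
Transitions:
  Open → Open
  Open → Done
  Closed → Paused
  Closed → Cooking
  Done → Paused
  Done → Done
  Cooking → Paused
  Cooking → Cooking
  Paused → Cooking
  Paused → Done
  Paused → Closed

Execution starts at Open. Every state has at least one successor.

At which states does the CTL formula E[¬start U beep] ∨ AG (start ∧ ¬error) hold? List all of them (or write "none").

States satisfying ¬start: {Open, Done, Cooking}.
States satisfying beep: {Open, Closed, Cooking}.
States satisfying E[¬start U beep]: {Open, Closed, Cooking}.
States satisfying start ∧ ¬error: {Paused}.
States satisfying AG (start ∧ ¬error): ∅.
States satisfying E[¬start U beep] ∨ AG (start ∧ ¬error): {Open, Closed, Cooking}.

{Open, Closed, Cooking}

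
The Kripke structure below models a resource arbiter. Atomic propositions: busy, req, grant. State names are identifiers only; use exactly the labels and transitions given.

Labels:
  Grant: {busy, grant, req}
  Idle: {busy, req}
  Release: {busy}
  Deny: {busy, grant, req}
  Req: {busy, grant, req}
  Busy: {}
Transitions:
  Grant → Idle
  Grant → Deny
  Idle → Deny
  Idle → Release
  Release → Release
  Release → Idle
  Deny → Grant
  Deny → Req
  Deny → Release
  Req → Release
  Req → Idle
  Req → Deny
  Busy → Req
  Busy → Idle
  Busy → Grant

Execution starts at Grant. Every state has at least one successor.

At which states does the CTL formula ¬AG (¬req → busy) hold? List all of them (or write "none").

{Busy}

States satisfying ¬req → busy: {Grant, Idle, Release, Deny, Req}.
States satisfying AG (¬req → busy): {Grant, Idle, Release, Deny, Req}.
States satisfying ¬AG (¬req → busy): {Busy}.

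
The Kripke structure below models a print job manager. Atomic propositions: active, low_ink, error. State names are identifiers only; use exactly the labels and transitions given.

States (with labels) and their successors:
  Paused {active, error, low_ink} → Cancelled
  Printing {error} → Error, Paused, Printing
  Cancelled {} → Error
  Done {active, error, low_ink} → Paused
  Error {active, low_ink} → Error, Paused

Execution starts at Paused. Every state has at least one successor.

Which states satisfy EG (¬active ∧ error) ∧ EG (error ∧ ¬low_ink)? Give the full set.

States satisfying ¬active ∧ error: {Printing}.
States satisfying EG (¬active ∧ error): {Printing}.
States satisfying error ∧ ¬low_ink: {Printing}.
States satisfying EG (error ∧ ¬low_ink): {Printing}.
States satisfying EG (¬active ∧ error) ∧ EG (error ∧ ¬low_ink): {Printing}.

{Printing}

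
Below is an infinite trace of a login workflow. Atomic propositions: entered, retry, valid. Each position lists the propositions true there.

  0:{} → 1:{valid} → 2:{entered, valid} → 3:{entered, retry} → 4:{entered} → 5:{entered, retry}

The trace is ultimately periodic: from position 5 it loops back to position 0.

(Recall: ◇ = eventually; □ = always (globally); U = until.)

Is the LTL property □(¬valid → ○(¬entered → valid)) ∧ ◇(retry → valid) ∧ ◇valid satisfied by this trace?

¬valid → ○(¬entered → valid) must hold at every position from 0 onward. It fails at position 5, so □(¬valid → ○(¬entered → valid)) is false.
Positions where ¬valid holds: 0, 3, 4, 5.
Check ○(¬entered → valid) at each: 0→ok, 3→ok, 4→ok, 5→fails.
At position 0: □(¬valid → ○(¬entered → valid)) is false; ◇(retry → valid) ∧ ◇valid is true; so □(¬valid → ○(¬entered → valid)) ∧ ◇(retry → valid) ∧ ◇valid is false.

Violated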